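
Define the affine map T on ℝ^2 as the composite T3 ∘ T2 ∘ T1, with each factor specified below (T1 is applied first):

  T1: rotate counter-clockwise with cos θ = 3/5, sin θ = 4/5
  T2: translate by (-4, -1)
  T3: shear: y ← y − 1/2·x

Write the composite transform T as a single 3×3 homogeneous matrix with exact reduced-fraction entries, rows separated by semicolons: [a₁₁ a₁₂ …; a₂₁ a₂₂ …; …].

T = [3/5 -4/5 -4; 1/2 1 1; 0 0 1]

T1 = [3/5 -4/5 0; 4/5 3/5 0; 0 0 1]
T2·T1 = [3/5 -4/5 -4; 4/5 3/5 -1; 0 0 1]
T3·…·T1 = [3/5 -4/5 -4; 1/2 1 1; 0 0 1]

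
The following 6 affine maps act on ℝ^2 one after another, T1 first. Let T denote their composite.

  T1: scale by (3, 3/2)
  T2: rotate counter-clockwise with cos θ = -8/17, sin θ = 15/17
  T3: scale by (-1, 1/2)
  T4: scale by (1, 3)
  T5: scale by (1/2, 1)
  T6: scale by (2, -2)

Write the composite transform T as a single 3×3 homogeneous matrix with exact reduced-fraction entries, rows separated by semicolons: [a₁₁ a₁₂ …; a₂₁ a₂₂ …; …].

T = [24/17 45/34 0; -135/17 36/17 0; 0 0 1]

T1 = [3 0 0; 0 3/2 0; 0 0 1]
T2·T1 = [-24/17 -45/34 0; 45/17 -12/17 0; 0 0 1]
T3·…·T1 = [24/17 45/34 0; 45/34 -6/17 0; 0 0 1]
T4·…·T1 = [24/17 45/34 0; 135/34 -18/17 0; 0 0 1]
T5·…·T1 = [12/17 45/68 0; 135/34 -18/17 0; 0 0 1]
T6·…·T1 = [24/17 45/34 0; -135/17 36/17 0; 0 0 1]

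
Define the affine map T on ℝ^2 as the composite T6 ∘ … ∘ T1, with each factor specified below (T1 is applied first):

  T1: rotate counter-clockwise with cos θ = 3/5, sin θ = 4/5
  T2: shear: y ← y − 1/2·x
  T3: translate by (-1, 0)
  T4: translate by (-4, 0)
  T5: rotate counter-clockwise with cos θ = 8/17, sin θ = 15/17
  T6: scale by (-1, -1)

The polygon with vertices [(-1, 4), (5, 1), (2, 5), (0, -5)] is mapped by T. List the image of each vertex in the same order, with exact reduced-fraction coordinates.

T1 rotate counter-clockwise with cos θ = 3/5, sin θ = 4/5: (-1, 4) → (-19/5, 8/5); (5, 1) → (11/5, 23/5); (2, 5) → (-14/5, 23/5); (0, -5) → (4, -3)
T2 shear: y ← y − 1/2·x: (-19/5, 8/5) → (-19/5, 7/2); (11/5, 23/5) → (11/5, 7/2); (-14/5, 23/5) → (-14/5, 6); (4, -3) → (4, -5)
T3 translate by (-1, 0): (-19/5, 7/2) → (-24/5, 7/2); (11/5, 7/2) → (6/5, 7/2); (-14/5, 6) → (-19/5, 6); (4, -5) → (3, -5)
T4 translate by (-4, 0): (-24/5, 7/2) → (-44/5, 7/2); (6/5, 7/2) → (-14/5, 7/2); (-19/5, 6) → (-39/5, 6); (3, -5) → (-1, -5)
T5 rotate counter-clockwise with cos θ = 8/17, sin θ = 15/17: (-44/5, 7/2) → (-1229/170, -104/17); (-14/5, 7/2) → (-749/170, -14/17); (-39/5, 6) → (-762/85, -69/17); (-1, -5) → (67/17, -55/17)
T6 scale by (-1, -1): (-1229/170, -104/17) → (1229/170, 104/17); (-749/170, -14/17) → (749/170, 14/17); (-762/85, -69/17) → (762/85, 69/17); (67/17, -55/17) → (-67/17, 55/17)

image vertices: (1229/170, 104/17), (749/170, 14/17), (762/85, 69/17), (-67/17, 55/17)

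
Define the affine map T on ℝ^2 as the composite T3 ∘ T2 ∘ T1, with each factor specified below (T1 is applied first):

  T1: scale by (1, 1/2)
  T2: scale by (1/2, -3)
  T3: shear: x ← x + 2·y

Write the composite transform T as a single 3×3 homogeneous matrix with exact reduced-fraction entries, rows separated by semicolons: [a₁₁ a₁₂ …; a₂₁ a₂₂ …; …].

T = [1/2 -3 0; 0 -3/2 0; 0 0 1]

T1 = [1 0 0; 0 1/2 0; 0 0 1]
T2·T1 = [1/2 0 0; 0 -3/2 0; 0 0 1]
T3·…·T1 = [1/2 -3 0; 0 -3/2 0; 0 0 1]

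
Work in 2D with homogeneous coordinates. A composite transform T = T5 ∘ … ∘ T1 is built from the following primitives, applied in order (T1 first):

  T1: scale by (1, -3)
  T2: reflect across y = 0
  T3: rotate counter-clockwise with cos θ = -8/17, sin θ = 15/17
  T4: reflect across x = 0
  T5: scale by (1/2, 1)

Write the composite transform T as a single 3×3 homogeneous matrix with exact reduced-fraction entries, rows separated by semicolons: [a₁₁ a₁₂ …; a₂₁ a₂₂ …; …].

T1 = [1 0 0; 0 -3 0; 0 0 1]
T2·T1 = [1 0 0; 0 3 0; 0 0 1]
T3·…·T1 = [-8/17 -45/17 0; 15/17 -24/17 0; 0 0 1]
T4·…·T1 = [8/17 45/17 0; 15/17 -24/17 0; 0 0 1]
T5·…·T1 = [4/17 45/34 0; 15/17 -24/17 0; 0 0 1]

T = [4/17 45/34 0; 15/17 -24/17 0; 0 0 1]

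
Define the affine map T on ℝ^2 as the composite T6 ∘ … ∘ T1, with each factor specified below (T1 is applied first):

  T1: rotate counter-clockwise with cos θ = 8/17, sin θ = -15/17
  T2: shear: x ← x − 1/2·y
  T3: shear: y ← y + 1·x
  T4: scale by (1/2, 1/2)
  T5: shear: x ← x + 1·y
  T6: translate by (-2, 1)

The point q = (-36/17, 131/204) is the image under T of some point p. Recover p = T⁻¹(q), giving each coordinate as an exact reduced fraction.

T1 = [8/17 15/17 0; -15/17 8/17 0; 0 0 1]
T2·T1 = [31/34 11/17 0; -15/17 8/17 0; 0 0 1]
T3·…·T1 = [31/34 11/17 0; 1/34 19/17 0; 0 0 1]
T4·…·T1 = [31/68 11/34 0; 1/68 19/34 0; 0 0 1]
T5·…·T1 = [8/17 15/17 0; 1/68 19/34 0; 0 0 1]
T6·…·T1 = [8/17 15/17 -2; 1/68 19/34 1; 0 0 1]
det M = 1/4; M⁻¹ = [38/17 -60/17 8; -1/17 32/17 -2; 0 0 1]
M⁻¹ · (-36/17, 131/204)ᵀ = (1, -2/3)ᵀ

p = (1, -2/3)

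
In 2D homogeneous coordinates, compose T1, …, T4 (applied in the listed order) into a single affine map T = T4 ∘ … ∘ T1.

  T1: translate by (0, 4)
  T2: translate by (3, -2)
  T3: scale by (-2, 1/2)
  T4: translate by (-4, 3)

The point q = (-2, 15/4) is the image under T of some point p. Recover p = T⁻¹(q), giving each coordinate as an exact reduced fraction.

p = (-4, -1/2)

T1 = [1 0 0; 0 1 4; 0 0 1]
T2·T1 = [1 0 3; 0 1 2; 0 0 1]
T3·…·T1 = [-2 0 -6; 0 1/2 1; 0 0 1]
T4·…·T1 = [-2 0 -10; 0 1/2 4; 0 0 1]
det M = -1; M⁻¹ = [-1/2 0 -5; 0 2 -8; 0 0 1]
M⁻¹ · (-2, 15/4)ᵀ = (-4, -1/2)ᵀ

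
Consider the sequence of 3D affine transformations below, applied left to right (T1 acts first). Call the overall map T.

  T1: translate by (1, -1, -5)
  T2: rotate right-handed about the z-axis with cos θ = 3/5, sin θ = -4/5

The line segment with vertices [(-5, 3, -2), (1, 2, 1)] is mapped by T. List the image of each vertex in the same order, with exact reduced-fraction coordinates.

T1 translate by (1, -1, -5): (-5, 3, -2) → (-4, 2, -7); (1, 2, 1) → (2, 1, -4)
T2 rotate right-handed about the z-axis with cos θ = 3/5, sin θ = -4/5: (-4, 2, -7) → (-4/5, 22/5, -7); (2, 1, -4) → (2, -1, -4)

image vertices: (-4/5, 22/5, -7), (2, -1, -4)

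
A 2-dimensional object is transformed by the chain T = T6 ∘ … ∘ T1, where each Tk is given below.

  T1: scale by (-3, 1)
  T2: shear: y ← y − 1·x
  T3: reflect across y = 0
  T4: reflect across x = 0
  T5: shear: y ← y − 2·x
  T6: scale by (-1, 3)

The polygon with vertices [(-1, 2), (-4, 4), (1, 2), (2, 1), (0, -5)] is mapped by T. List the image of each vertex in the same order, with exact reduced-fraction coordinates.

image vertices: (3, 21), (12, 96), (-3, -33), (-6, -57), (0, 15)

T1 scale by (-3, 1): (-1, 2) → (3, 2); (-4, 4) → (12, 4); (1, 2) → (-3, 2); (2, 1) → (-6, 1); (0, -5) → (0, -5)
T2 shear: y ← y − 1·x: (3, 2) → (3, -1); (12, 4) → (12, -8); (-3, 2) → (-3, 5); (-6, 1) → (-6, 7); (0, -5) → (0, -5)
T3 reflect across y = 0: (3, -1) → (3, 1); (12, -8) → (12, 8); (-3, 5) → (-3, -5); (-6, 7) → (-6, -7); (0, -5) → (0, 5)
T4 reflect across x = 0: (3, 1) → (-3, 1); (12, 8) → (-12, 8); (-3, -5) → (3, -5); (-6, -7) → (6, -7); (0, 5) → (0, 5)
T5 shear: y ← y − 2·x: (-3, 1) → (-3, 7); (-12, 8) → (-12, 32); (3, -5) → (3, -11); (6, -7) → (6, -19); (0, 5) → (0, 5)
T6 scale by (-1, 3): (-3, 7) → (3, 21); (-12, 32) → (12, 96); (3, -11) → (-3, -33); (6, -19) → (-6, -57); (0, 5) → (0, 15)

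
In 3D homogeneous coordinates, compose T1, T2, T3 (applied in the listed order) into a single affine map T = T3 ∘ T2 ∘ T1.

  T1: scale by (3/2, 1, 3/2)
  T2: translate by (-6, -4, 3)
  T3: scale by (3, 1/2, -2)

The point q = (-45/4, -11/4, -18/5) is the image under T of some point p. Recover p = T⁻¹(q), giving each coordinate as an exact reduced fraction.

T1 = [3/2 0 0 0; 0 1 0 0; 0 0 3/2 0; 0 0 0 1]
T2·T1 = [3/2 0 0 -6; 0 1 0 -4; 0 0 3/2 3; 0 0 0 1]
T3·…·T1 = [9/2 0 0 -18; 0 1/2 0 -2; 0 0 -3 -6; 0 0 0 1]
det M = -27/4; M⁻¹ = [2/9 0 0 4; 0 2 0 4; 0 0 -1/3 -2; 0 0 0 1]
M⁻¹ · (-45/4, -11/4, -18/5)ᵀ = (3/2, -3/2, -4/5)ᵀ

p = (3/2, -3/2, -4/5)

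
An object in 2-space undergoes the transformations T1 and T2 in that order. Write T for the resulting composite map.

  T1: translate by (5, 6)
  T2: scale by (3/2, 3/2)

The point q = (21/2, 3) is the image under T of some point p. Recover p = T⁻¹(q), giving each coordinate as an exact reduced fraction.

T1 = [1 0 5; 0 1 6; 0 0 1]
T2·T1 = [3/2 0 15/2; 0 3/2 9; 0 0 1]
det M = 9/4; M⁻¹ = [2/3 0 -5; 0 2/3 -6; 0 0 1]
M⁻¹ · (21/2, 3)ᵀ = (2, -4)ᵀ

p = (2, -4)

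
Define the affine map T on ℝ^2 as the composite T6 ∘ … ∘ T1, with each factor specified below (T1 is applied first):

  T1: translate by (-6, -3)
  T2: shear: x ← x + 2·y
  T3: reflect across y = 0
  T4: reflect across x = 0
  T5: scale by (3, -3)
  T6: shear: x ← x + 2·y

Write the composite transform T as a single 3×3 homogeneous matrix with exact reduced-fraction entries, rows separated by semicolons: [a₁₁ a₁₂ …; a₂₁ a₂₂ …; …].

T1 = [1 0 -6; 0 1 -3; 0 0 1]
T2·T1 = [1 2 -12; 0 1 -3; 0 0 1]
T3·…·T1 = [1 2 -12; 0 -1 3; 0 0 1]
T4·…·T1 = [-1 -2 12; 0 -1 3; 0 0 1]
T5·…·T1 = [-3 -6 36; 0 3 -9; 0 0 1]
T6·…·T1 = [-3 0 18; 0 3 -9; 0 0 1]

T = [-3 0 18; 0 3 -9; 0 0 1]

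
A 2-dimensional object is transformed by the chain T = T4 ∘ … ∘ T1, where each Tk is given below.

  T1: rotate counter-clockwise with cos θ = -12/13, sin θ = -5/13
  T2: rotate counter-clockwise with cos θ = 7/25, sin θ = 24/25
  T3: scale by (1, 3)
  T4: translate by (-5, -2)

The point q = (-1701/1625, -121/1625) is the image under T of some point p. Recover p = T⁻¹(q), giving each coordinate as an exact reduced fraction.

p = (-1/5, 4)

T1 = [-12/13 5/13 0; -5/13 -12/13 0; 0 0 1]
T2·T1 = [36/325 323/325 0; -323/325 36/325 0; 0 0 1]
T3·…·T1 = [36/325 323/325 0; -969/325 108/325 0; 0 0 1]
T4·…·T1 = [36/325 323/325 -5; -969/325 108/325 -2; 0 0 1]
det M = 3; M⁻¹ = [36/325 -323/975 -106/975; 323/325 12/325 1639/325; 0 0 1]
M⁻¹ · (-1701/1625, -121/1625)ᵀ = (-1/5, 4)ᵀ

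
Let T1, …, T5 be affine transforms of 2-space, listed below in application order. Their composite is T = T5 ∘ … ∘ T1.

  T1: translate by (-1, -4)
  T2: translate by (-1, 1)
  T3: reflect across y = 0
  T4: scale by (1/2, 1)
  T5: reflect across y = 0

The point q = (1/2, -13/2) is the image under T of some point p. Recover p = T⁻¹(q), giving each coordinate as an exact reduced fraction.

T1 = [1 0 -1; 0 1 -4; 0 0 1]
T2·T1 = [1 0 -2; 0 1 -3; 0 0 1]
T3·…·T1 = [1 0 -2; 0 -1 3; 0 0 1]
T4·…·T1 = [1/2 0 -1; 0 -1 3; 0 0 1]
T5·…·T1 = [1/2 0 -1; 0 1 -3; 0 0 1]
det M = 1/2; M⁻¹ = [2 0 2; 0 1 3; 0 0 1]
M⁻¹ · (1/2, -13/2)ᵀ = (3, -7/2)ᵀ

p = (3, -7/2)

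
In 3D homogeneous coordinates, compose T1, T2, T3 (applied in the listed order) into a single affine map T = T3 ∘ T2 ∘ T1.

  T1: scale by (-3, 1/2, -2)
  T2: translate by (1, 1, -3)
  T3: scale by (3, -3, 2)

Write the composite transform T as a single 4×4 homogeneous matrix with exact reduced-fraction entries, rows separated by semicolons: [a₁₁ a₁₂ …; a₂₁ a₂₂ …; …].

T1 = [-3 0 0 0; 0 1/2 0 0; 0 0 -2 0; 0 0 0 1]
T2·T1 = [-3 0 0 1; 0 1/2 0 1; 0 0 -2 -3; 0 0 0 1]
T3·…·T1 = [-9 0 0 3; 0 -3/2 0 -3; 0 0 -4 -6; 0 0 0 1]

T = [-9 0 0 3; 0 -3/2 0 -3; 0 0 -4 -6; 0 0 0 1]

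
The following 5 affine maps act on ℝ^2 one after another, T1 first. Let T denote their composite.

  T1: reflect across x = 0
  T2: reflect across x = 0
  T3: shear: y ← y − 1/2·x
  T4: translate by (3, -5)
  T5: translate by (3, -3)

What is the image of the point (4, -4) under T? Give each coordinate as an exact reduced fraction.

T(p) = (10, -14)

T1 reflect across x = 0: (4, -4) → (-4, -4)
T2 reflect across x = 0: (-4, -4) → (4, -4)
T3 shear: y ← y − 1/2·x: (4, -4) → (4, -6)
T4 translate by (3, -5): (4, -6) → (7, -11)
T5 translate by (3, -3): (7, -11) → (10, -14)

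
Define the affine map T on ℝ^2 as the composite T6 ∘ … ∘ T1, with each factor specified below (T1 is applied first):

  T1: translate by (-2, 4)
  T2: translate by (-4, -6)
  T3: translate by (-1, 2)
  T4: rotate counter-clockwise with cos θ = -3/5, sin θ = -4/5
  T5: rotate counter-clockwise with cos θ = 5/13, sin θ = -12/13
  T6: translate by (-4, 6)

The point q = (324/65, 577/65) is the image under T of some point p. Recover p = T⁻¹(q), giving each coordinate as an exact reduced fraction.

p = (-1, -5)

T1 = [1 0 -2; 0 1 4; 0 0 1]
T2·T1 = [1 0 -6; 0 1 -2; 0 0 1]
T3·…·T1 = [1 0 -7; 0 1 0; 0 0 1]
T4·…·T1 = [-3/5 4/5 21/5; -4/5 -3/5 28/5; 0 0 1]
T5·…·T1 = [-63/65 -16/65 441/65; 16/65 -63/65 -112/65; 0 0 1]
T6·…·T1 = [-63/65 -16/65 181/65; 16/65 -63/65 278/65; 0 0 1]
det M = 1; M⁻¹ = [-63/65 16/65 107/65; -16/65 -63/65 314/65; 0 0 1]
M⁻¹ · (324/65, 577/65)ᵀ = (-1, -5)ᵀ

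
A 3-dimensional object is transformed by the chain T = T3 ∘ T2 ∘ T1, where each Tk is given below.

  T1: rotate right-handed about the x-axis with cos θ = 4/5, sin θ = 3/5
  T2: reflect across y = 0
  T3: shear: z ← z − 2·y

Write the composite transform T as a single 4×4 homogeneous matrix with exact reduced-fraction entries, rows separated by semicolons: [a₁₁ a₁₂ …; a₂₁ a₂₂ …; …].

T1 = [1 0 0 0; 0 4/5 -3/5 0; 0 3/5 4/5 0; 0 0 0 1]
T2·T1 = [1 0 0 0; 0 -4/5 3/5 0; 0 3/5 4/5 0; 0 0 0 1]
T3·…·T1 = [1 0 0 0; 0 -4/5 3/5 0; 0 11/5 -2/5 0; 0 0 0 1]

T = [1 0 0 0; 0 -4/5 3/5 0; 0 11/5 -2/5 0; 0 0 0 1]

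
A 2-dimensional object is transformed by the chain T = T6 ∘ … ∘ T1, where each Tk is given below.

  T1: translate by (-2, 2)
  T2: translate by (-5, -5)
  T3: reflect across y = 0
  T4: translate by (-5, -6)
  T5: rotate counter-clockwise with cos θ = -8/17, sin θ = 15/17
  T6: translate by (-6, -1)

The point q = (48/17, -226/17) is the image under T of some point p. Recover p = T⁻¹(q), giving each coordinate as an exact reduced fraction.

T1 = [1 0 -2; 0 1 2; 0 0 1]
T2·T1 = [1 0 -7; 0 1 -3; 0 0 1]
T3·…·T1 = [1 0 -7; 0 -1 3; 0 0 1]
T4·…·T1 = [1 0 -12; 0 -1 -3; 0 0 1]
T5·…·T1 = [-8/17 15/17 141/17; 15/17 8/17 -156/17; 0 0 1]
T6·…·T1 = [-8/17 15/17 39/17; 15/17 8/17 -173/17; 0 0 1]
det M = -1; M⁻¹ = [-8/17 15/17 171/17; 15/17 8/17 47/17; 0 0 1]
M⁻¹ · (48/17, -226/17)ᵀ = (-3, -1)ᵀ

p = (-3, -1)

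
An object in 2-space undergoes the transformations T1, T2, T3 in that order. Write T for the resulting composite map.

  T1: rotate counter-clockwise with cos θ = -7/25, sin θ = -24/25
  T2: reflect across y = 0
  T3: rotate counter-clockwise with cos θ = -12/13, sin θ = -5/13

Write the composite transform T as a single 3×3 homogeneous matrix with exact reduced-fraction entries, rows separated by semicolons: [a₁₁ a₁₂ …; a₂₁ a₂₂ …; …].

T = [204/325 -253/325 0; -253/325 -204/325 0; 0 0 1]

T1 = [-7/25 24/25 0; -24/25 -7/25 0; 0 0 1]
T2·T1 = [-7/25 24/25 0; 24/25 7/25 0; 0 0 1]
T3·…·T1 = [204/325 -253/325 0; -253/325 -204/325 0; 0 0 1]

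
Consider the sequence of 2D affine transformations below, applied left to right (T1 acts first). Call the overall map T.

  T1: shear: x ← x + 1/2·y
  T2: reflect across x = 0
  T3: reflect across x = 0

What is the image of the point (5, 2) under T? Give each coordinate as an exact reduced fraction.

T(p) = (6, 2)

T1 shear: x ← x + 1/2·y: (5, 2) → (6, 2)
T2 reflect across x = 0: (6, 2) → (-6, 2)
T3 reflect across x = 0: (-6, 2) → (6, 2)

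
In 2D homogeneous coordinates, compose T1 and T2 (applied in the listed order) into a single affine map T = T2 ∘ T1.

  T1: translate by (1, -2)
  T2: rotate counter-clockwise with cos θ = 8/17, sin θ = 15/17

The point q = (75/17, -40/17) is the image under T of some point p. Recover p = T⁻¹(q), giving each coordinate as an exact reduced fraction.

p = (-1, -3)

T1 = [1 0 1; 0 1 -2; 0 0 1]
T2·T1 = [8/17 -15/17 38/17; 15/17 8/17 -1/17; 0 0 1]
det M = 1; M⁻¹ = [8/17 15/17 -1; -15/17 8/17 2; 0 0 1]
M⁻¹ · (75/17, -40/17)ᵀ = (-1, -3)ᵀ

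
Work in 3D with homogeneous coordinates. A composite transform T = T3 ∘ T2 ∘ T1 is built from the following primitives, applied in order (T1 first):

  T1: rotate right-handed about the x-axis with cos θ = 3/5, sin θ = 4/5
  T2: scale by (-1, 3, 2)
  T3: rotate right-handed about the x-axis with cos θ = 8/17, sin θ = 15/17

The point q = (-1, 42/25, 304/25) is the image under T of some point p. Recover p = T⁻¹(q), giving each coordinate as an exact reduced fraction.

T1 = [1 0 0 0; 0 3/5 -4/5 0; 0 4/5 3/5 0; 0 0 0 1]
T2·T1 = [-1 0 0 0; 0 9/5 -12/5 0; 0 8/5 6/5 0; 0 0 0 1]
T3·…·T1 = [-1 0 0 0; 0 -48/85 -186/85 0; 0 199/85 -132/85 0; 0 0 0 1]
det M = -6; M⁻¹ = [-1 0 0 0; 0 -22/85 31/85 0; 0 -199/510 -8/85 0; 0 0 0 1]
M⁻¹ · (-1, 42/25, 304/25)ᵀ = (1, 4, -9/5)ᵀ

p = (1, 4, -9/5)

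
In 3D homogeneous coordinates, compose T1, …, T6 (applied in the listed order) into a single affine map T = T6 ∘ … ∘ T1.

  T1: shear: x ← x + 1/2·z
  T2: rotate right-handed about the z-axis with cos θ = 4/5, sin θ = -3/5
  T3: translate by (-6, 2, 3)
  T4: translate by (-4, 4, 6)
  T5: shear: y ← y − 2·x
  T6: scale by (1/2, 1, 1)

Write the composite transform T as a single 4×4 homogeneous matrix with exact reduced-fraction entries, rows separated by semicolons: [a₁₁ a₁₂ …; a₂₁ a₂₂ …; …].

T1 = [1 0 1/2 0; 0 1 0 0; 0 0 1 0; 0 0 0 1]
T2·T1 = [4/5 3/5 2/5 0; -3/5 4/5 -3/10 0; 0 0 1 0; 0 0 0 1]
T3·…·T1 = [4/5 3/5 2/5 -6; -3/5 4/5 -3/10 2; 0 0 1 3; 0 0 0 1]
T4·…·T1 = [4/5 3/5 2/5 -10; -3/5 4/5 -3/10 6; 0 0 1 9; 0 0 0 1]
T5·…·T1 = [4/5 3/5 2/5 -10; -11/5 -2/5 -11/10 26; 0 0 1 9; 0 0 0 1]
T6·…·T1 = [2/5 3/10 1/5 -5; -11/5 -2/5 -11/10 26; 0 0 1 9; 0 0 0 1]

T = [2/5 3/10 1/5 -5; -11/5 -2/5 -11/10 26; 0 0 1 9; 0 0 0 1]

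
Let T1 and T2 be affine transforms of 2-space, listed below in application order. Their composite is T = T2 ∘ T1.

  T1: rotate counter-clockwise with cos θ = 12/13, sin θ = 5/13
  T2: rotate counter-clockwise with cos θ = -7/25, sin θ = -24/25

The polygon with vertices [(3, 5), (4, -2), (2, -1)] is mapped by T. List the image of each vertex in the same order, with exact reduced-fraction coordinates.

image vertices: (1723/325, -789/325), (-502/325, -1364/325), (-251/325, -682/325)

T1 rotate counter-clockwise with cos θ = 12/13, sin θ = 5/13: (3, 5) → (11/13, 75/13); (4, -2) → (58/13, -4/13); (2, -1) → (29/13, -2/13)
T2 rotate counter-clockwise with cos θ = -7/25, sin θ = -24/25: (11/13, 75/13) → (1723/325, -789/325); (58/13, -4/13) → (-502/325, -1364/325); (29/13, -2/13) → (-251/325, -682/325)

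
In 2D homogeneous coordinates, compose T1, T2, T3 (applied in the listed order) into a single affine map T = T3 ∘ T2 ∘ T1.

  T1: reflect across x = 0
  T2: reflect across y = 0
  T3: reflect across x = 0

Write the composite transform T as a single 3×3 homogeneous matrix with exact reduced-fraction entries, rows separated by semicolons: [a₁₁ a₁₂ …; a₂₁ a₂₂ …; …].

T1 = [-1 0 0; 0 1 0; 0 0 1]
T2·T1 = [-1 0 0; 0 -1 0; 0 0 1]
T3·…·T1 = [1 0 0; 0 -1 0; 0 0 1]

T = [1 0 0; 0 -1 0; 0 0 1]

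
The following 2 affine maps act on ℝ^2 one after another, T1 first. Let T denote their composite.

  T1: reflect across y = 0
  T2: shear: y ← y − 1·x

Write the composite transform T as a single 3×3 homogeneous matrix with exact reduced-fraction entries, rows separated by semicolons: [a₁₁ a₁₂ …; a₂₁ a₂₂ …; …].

T = [1 0 0; -1 -1 0; 0 0 1]

T1 = [1 0 0; 0 -1 0; 0 0 1]
T2·T1 = [1 0 0; -1 -1 0; 0 0 1]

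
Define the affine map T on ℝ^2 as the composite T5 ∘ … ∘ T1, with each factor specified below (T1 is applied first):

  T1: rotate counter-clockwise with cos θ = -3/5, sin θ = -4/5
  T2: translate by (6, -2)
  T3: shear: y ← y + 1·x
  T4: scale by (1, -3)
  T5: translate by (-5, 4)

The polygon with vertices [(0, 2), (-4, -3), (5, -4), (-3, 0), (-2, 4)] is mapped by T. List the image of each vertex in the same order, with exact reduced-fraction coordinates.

T1 rotate counter-clockwise with cos θ = -3/5, sin θ = -4/5: (0, 2) → (8/5, -6/5); (-4, -3) → (0, 5); (5, -4) → (-31/5, -8/5); (-3, 0) → (9/5, 12/5); (-2, 4) → (22/5, -4/5)
T2 translate by (6, -2): (8/5, -6/5) → (38/5, -16/5); (0, 5) → (6, 3); (-31/5, -8/5) → (-1/5, -18/5); (9/5, 12/5) → (39/5, 2/5); (22/5, -4/5) → (52/5, -14/5)
T3 shear: y ← y + 1·x: (38/5, -16/5) → (38/5, 22/5); (6, 3) → (6, 9); (-1/5, -18/5) → (-1/5, -19/5); (39/5, 2/5) → (39/5, 41/5); (52/5, -14/5) → (52/5, 38/5)
T4 scale by (1, -3): (38/5, 22/5) → (38/5, -66/5); (6, 9) → (6, -27); (-1/5, -19/5) → (-1/5, 57/5); (39/5, 41/5) → (39/5, -123/5); (52/5, 38/5) → (52/5, -114/5)
T5 translate by (-5, 4): (38/5, -66/5) → (13/5, -46/5); (6, -27) → (1, -23); (-1/5, 57/5) → (-26/5, 77/5); (39/5, -123/5) → (14/5, -103/5); (52/5, -114/5) → (27/5, -94/5)

image vertices: (13/5, -46/5), (1, -23), (-26/5, 77/5), (14/5, -103/5), (27/5, -94/5)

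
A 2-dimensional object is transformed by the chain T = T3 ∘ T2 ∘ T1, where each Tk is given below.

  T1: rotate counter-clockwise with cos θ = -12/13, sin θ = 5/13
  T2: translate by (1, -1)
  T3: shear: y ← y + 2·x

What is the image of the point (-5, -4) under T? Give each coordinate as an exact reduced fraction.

T1 rotate counter-clockwise with cos θ = -12/13, sin θ = 5/13: (-5, -4) → (80/13, 23/13)
T2 translate by (1, -1): (80/13, 23/13) → (93/13, 10/13)
T3 shear: y ← y + 2·x: (93/13, 10/13) → (93/13, 196/13)

T(p) = (93/13, 196/13)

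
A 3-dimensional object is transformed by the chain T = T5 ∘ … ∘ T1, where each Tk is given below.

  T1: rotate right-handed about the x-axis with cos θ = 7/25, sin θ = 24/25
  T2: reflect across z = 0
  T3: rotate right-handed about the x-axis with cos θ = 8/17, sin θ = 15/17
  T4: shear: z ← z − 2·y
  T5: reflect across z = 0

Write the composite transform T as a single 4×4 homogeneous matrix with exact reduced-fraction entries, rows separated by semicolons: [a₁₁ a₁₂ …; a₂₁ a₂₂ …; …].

T1 = [1 0 0 0; 0 7/25 -24/25 0; 0 24/25 7/25 0; 0 0 0 1]
T2·T1 = [1 0 0 0; 0 7/25 -24/25 0; 0 -24/25 -7/25 0; 0 0 0 1]
T3·…·T1 = [1 0 0 0; 0 416/425 -87/425 0; 0 -87/425 -416/425 0; 0 0 0 1]
T4·…·T1 = [1 0 0 0; 0 416/425 -87/425 0; 0 -919/425 -242/425 0; 0 0 0 1]
T5·…·T1 = [1 0 0 0; 0 416/425 -87/425 0; 0 919/425 242/425 0; 0 0 0 1]

T = [1 0 0 0; 0 416/425 -87/425 0; 0 919/425 242/425 0; 0 0 0 1]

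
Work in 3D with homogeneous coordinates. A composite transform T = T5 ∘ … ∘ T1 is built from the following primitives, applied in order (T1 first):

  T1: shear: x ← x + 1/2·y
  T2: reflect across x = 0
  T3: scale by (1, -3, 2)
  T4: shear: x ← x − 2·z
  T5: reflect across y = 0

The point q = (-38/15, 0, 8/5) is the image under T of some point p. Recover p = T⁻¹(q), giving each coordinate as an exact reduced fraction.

T1 = [1 1/2 0 0; 0 1 0 0; 0 0 1 0; 0 0 0 1]
T2·T1 = [-1 -1/2 0 0; 0 1 0 0; 0 0 1 0; 0 0 0 1]
T3·…·T1 = [-1 -1/2 0 0; 0 -3 0 0; 0 0 2 0; 0 0 0 1]
T4·…·T1 = [-1 -1/2 -4 0; 0 -3 0 0; 0 0 2 0; 0 0 0 1]
T5·…·T1 = [-1 -1/2 -4 0; 0 3 0 0; 0 0 2 0; 0 0 0 1]
det M = -6; M⁻¹ = [-1 -1/6 -2 0; 0 1/3 0 0; 0 0 1/2 0; 0 0 0 1]
M⁻¹ · (-38/15, 0, 8/5)ᵀ = (-2/3, 0, 4/5)ᵀ

p = (-2/3, 0, 4/5)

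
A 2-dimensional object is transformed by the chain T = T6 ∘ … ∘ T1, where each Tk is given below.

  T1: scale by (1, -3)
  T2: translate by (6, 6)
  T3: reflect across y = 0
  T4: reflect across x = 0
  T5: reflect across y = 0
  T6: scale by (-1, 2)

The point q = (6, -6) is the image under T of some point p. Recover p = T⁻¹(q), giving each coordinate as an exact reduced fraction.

p = (0, 3)

T1 = [1 0 0; 0 -3 0; 0 0 1]
T2·T1 = [1 0 6; 0 -3 6; 0 0 1]
T3·…·T1 = [1 0 6; 0 3 -6; 0 0 1]
T4·…·T1 = [-1 0 -6; 0 3 -6; 0 0 1]
T5·…·T1 = [-1 0 -6; 0 -3 6; 0 0 1]
T6·…·T1 = [1 0 6; 0 -6 12; 0 0 1]
det M = -6; M⁻¹ = [1 0 -6; 0 -1/6 2; 0 0 1]
M⁻¹ · (6, -6)ᵀ = (0, 3)ᵀ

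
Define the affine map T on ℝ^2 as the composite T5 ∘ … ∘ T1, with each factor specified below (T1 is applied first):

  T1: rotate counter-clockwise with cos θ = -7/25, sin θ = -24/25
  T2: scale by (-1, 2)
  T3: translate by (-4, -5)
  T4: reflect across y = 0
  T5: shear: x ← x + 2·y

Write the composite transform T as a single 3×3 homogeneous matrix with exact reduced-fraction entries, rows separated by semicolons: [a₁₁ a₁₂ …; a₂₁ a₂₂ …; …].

T1 = [-7/25 24/25 0; -24/25 -7/25 0; 0 0 1]
T2·T1 = [7/25 -24/25 0; -48/25 -14/25 0; 0 0 1]
T3·…·T1 = [7/25 -24/25 -4; -48/25 -14/25 -5; 0 0 1]
T4·…·T1 = [7/25 -24/25 -4; 48/25 14/25 5; 0 0 1]
T5·…·T1 = [103/25 4/25 6; 48/25 14/25 5; 0 0 1]

T = [103/25 4/25 6; 48/25 14/25 5; 0 0 1]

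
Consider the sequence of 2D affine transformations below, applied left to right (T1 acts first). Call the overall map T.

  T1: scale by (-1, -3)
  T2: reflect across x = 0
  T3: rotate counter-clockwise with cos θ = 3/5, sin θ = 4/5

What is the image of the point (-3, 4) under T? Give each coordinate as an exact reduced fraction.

T1 scale by (-1, -3): (-3, 4) → (3, -12)
T2 reflect across x = 0: (3, -12) → (-3, -12)
T3 rotate counter-clockwise with cos θ = 3/5, sin θ = 4/5: (-3, -12) → (39/5, -48/5)

T(p) = (39/5, -48/5)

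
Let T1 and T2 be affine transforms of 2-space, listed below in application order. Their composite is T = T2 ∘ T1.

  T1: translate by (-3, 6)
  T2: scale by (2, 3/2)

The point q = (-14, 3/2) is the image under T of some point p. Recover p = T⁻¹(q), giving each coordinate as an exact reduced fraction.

T1 = [1 0 -3; 0 1 6; 0 0 1]
T2·T1 = [2 0 -6; 0 3/2 9; 0 0 1]
det M = 3; M⁻¹ = [1/2 0 3; 0 2/3 -6; 0 0 1]
M⁻¹ · (-14, 3/2)ᵀ = (-4, -5)ᵀ

p = (-4, -5)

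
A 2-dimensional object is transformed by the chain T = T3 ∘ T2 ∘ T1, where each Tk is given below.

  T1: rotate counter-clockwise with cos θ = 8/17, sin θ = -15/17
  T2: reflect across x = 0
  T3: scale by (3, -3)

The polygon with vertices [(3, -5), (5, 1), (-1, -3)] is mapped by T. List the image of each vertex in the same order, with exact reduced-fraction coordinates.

T1 rotate counter-clockwise with cos θ = 8/17, sin θ = -15/17: (3, -5) → (-3, -5); (5, 1) → (55/17, -67/17); (-1, -3) → (-53/17, -9/17)
T2 reflect across x = 0: (-3, -5) → (3, -5); (55/17, -67/17) → (-55/17, -67/17); (-53/17, -9/17) → (53/17, -9/17)
T3 scale by (3, -3): (3, -5) → (9, 15); (-55/17, -67/17) → (-165/17, 201/17); (53/17, -9/17) → (159/17, 27/17)

image vertices: (9, 15), (-165/17, 201/17), (159/17, 27/17)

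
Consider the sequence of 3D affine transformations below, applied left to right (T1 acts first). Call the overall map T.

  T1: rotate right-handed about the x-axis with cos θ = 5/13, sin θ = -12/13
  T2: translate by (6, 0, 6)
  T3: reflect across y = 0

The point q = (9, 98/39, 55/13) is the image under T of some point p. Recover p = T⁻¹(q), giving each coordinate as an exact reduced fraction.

T1 = [1 0 0 0; 0 5/13 12/13 0; 0 -12/13 5/13 0; 0 0 0 1]
T2·T1 = [1 0 0 6; 0 5/13 12/13 0; 0 -12/13 5/13 6; 0 0 0 1]
T3·…·T1 = [1 0 0 6; 0 -5/13 -12/13 0; 0 -12/13 5/13 6; 0 0 0 1]
det M = -1; M⁻¹ = [1 0 0 -6; 0 -5/13 -12/13 72/13; 0 -12/13 5/13 -30/13; 0 0 0 1]
M⁻¹ · (9, 98/39, 55/13)ᵀ = (3, 2/3, -3)ᵀ

p = (3, 2/3, -3)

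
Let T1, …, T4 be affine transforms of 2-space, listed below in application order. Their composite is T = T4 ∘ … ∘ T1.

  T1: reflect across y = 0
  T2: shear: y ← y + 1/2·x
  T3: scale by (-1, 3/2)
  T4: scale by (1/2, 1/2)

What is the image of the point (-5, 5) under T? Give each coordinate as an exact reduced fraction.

T(p) = (5/2, -45/8)

T1 reflect across y = 0: (-5, 5) → (-5, -5)
T2 shear: y ← y + 1/2·x: (-5, -5) → (-5, -15/2)
T3 scale by (-1, 3/2): (-5, -15/2) → (5, -45/4)
T4 scale by (1/2, 1/2): (5, -45/4) → (5/2, -45/8)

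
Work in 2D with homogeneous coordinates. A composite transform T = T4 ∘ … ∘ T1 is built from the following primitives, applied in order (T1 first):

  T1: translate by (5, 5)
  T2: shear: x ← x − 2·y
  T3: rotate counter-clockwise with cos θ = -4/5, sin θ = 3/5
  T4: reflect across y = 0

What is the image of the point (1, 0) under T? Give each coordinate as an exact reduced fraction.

T1 translate by (5, 5): (1, 0) → (6, 5)
T2 shear: x ← x − 2·y: (6, 5) → (-4, 5)
T3 rotate counter-clockwise with cos θ = -4/5, sin θ = 3/5: (-4, 5) → (1/5, -32/5)
T4 reflect across y = 0: (1/5, -32/5) → (1/5, 32/5)

T(p) = (1/5, 32/5)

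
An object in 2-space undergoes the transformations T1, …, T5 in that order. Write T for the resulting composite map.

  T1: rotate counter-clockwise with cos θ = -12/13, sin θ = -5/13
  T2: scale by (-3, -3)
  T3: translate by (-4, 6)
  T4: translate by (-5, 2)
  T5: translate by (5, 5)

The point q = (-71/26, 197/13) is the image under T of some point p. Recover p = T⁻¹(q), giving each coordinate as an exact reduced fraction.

T1 = [-12/13 5/13 0; -5/13 -12/13 0; 0 0 1]
T2·T1 = [36/13 -15/13 0; 15/13 36/13 0; 0 0 1]
T3·…·T1 = [36/13 -15/13 -4; 15/13 36/13 6; 0 0 1]
T4·…·T1 = [36/13 -15/13 -9; 15/13 36/13 8; 0 0 1]
T5·…·T1 = [36/13 -15/13 -4; 15/13 36/13 13; 0 0 1]
det M = 9; M⁻¹ = [4/13 5/39 -17/39; -5/39 4/13 -176/39; 0 0 1]
M⁻¹ · (-71/26, 197/13)ᵀ = (2/3, 1/2)ᵀ

p = (2/3, 1/2)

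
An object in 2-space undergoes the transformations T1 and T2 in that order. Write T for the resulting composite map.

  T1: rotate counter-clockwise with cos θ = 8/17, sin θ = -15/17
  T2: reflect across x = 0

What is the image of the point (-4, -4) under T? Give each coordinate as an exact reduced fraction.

T(p) = (92/17, 28/17)

T1 rotate counter-clockwise with cos θ = 8/17, sin θ = -15/17: (-4, -4) → (-92/17, 28/17)
T2 reflect across x = 0: (-92/17, 28/17) → (92/17, 28/17)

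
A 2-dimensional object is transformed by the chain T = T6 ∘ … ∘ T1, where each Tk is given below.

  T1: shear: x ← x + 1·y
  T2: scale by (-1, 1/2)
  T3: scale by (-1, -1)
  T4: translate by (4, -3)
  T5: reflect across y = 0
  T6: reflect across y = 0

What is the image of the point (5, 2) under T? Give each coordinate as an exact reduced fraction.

T(p) = (11, -4)

T1 shear: x ← x + 1·y: (5, 2) → (7, 2)
T2 scale by (-1, 1/2): (7, 2) → (-7, 1)
T3 scale by (-1, -1): (-7, 1) → (7, -1)
T4 translate by (4, -3): (7, -1) → (11, -4)
T5 reflect across y = 0: (11, -4) → (11, 4)
T6 reflect across y = 0: (11, 4) → (11, -4)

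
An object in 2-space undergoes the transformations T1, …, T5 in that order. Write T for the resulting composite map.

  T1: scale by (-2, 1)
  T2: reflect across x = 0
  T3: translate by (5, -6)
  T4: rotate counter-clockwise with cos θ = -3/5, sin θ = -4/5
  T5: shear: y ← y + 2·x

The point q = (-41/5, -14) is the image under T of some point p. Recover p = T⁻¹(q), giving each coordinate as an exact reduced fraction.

T1 = [-2 0 0; 0 1 0; 0 0 1]
T2·T1 = [2 0 0; 0 1 0; 0 0 1]
T3·…·T1 = [2 0 5; 0 1 -6; 0 0 1]
T4·…·T1 = [-6/5 4/5 -39/5; -8/5 -3/5 -2/5; 0 0 1]
T5·…·T1 = [-6/5 4/5 -39/5; -4 1 -16; 0 0 1]
det M = 2; M⁻¹ = [1/2 -2/5 -5/2; 2 -3/5 6; 0 0 1]
M⁻¹ · (-41/5, -14)ᵀ = (-1, -2)ᵀ

p = (-1, -2)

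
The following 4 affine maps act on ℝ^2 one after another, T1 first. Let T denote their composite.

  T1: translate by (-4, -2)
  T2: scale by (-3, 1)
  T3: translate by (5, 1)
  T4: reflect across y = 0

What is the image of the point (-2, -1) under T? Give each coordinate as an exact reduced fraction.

T1 translate by (-4, -2): (-2, -1) → (-6, -3)
T2 scale by (-3, 1): (-6, -3) → (18, -3)
T3 translate by (5, 1): (18, -3) → (23, -2)
T4 reflect across y = 0: (23, -2) → (23, 2)

T(p) = (23, 2)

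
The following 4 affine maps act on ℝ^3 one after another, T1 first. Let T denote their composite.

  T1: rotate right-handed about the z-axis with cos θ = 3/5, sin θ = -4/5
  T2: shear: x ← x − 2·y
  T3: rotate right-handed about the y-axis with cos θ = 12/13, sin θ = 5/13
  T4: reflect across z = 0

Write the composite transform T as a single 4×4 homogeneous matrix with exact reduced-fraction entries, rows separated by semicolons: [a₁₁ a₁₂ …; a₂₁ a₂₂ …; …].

T1 = [3/5 4/5 0 0; -4/5 3/5 0 0; 0 0 1 0; 0 0 0 1]
T2·T1 = [11/5 -2/5 0 0; -4/5 3/5 0 0; 0 0 1 0; 0 0 0 1]
T3·…·T1 = [132/65 -24/65 5/13 0; -4/5 3/5 0 0; -11/13 2/13 12/13 0; 0 0 0 1]
T4·…·T1 = [132/65 -24/65 5/13 0; -4/5 3/5 0 0; 11/13 -2/13 -12/13 0; 0 0 0 1]

T = [132/65 -24/65 5/13 0; -4/5 3/5 0 0; 11/13 -2/13 -12/13 0; 0 0 0 1]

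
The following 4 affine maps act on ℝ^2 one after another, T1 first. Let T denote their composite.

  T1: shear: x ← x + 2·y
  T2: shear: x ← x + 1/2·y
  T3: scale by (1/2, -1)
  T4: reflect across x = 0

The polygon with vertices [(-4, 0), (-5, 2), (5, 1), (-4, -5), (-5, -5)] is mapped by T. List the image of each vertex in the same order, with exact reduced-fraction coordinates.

T1 shear: x ← x + 2·y: (-4, 0) → (-4, 0); (-5, 2) → (-1, 2); (5, 1) → (7, 1); (-4, -5) → (-14, -5); (-5, -5) → (-15, -5)
T2 shear: x ← x + 1/2·y: (-4, 0) → (-4, 0); (-1, 2) → (0, 2); (7, 1) → (15/2, 1); (-14, -5) → (-33/2, -5); (-15, -5) → (-35/2, -5)
T3 scale by (1/2, -1): (-4, 0) → (-2, 0); (0, 2) → (0, -2); (15/2, 1) → (15/4, -1); (-33/2, -5) → (-33/4, 5); (-35/2, -5) → (-35/4, 5)
T4 reflect across x = 0: (-2, 0) → (2, 0); (0, -2) → (0, -2); (15/4, -1) → (-15/4, -1); (-33/4, 5) → (33/4, 5); (-35/4, 5) → (35/4, 5)

image vertices: (2, 0), (0, -2), (-15/4, -1), (33/4, 5), (35/4, 5)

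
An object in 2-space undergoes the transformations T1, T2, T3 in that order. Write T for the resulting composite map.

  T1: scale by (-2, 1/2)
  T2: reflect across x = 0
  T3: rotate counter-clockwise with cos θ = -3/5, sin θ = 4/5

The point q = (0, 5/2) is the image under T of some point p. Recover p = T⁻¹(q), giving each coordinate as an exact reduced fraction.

p = (1, -3)

T1 = [-2 0 0; 0 1/2 0; 0 0 1]
T2·T1 = [2 0 0; 0 1/2 0; 0 0 1]
T3·…·T1 = [-6/5 -2/5 0; 8/5 -3/10 0; 0 0 1]
det M = 1; M⁻¹ = [-3/10 2/5 0; -8/5 -6/5 0; 0 0 1]
M⁻¹ · (0, 5/2)ᵀ = (1, -3)ᵀ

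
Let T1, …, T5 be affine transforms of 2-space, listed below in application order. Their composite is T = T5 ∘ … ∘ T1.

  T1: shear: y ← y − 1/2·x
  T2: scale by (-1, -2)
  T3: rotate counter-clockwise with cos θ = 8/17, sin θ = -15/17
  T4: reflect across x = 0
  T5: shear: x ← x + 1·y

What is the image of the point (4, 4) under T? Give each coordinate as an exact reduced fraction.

T1 shear: y ← y − 1/2·x: (4, 4) → (4, 2)
T2 scale by (-1, -2): (4, 2) → (-4, -4)
T3 rotate counter-clockwise with cos θ = 8/17, sin θ = -15/17: (-4, -4) → (-92/17, 28/17)
T4 reflect across x = 0: (-92/17, 28/17) → (92/17, 28/17)
T5 shear: x ← x + 1·y: (92/17, 28/17) → (120/17, 28/17)

T(p) = (120/17, 28/17)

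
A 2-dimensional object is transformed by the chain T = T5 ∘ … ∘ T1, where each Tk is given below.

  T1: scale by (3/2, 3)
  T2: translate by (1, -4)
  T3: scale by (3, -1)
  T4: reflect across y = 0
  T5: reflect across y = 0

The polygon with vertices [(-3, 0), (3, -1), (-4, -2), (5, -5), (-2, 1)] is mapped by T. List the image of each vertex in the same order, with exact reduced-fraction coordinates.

T1 scale by (3/2, 3): (-3, 0) → (-9/2, 0); (3, -1) → (9/2, -3); (-4, -2) → (-6, -6); (5, -5) → (15/2, -15); (-2, 1) → (-3, 3)
T2 translate by (1, -4): (-9/2, 0) → (-7/2, -4); (9/2, -3) → (11/2, -7); (-6, -6) → (-5, -10); (15/2, -15) → (17/2, -19); (-3, 3) → (-2, -1)
T3 scale by (3, -1): (-7/2, -4) → (-21/2, 4); (11/2, -7) → (33/2, 7); (-5, -10) → (-15, 10); (17/2, -19) → (51/2, 19); (-2, -1) → (-6, 1)
T4 reflect across y = 0: (-21/2, 4) → (-21/2, -4); (33/2, 7) → (33/2, -7); (-15, 10) → (-15, -10); (51/2, 19) → (51/2, -19); (-6, 1) → (-6, -1)
T5 reflect across y = 0: (-21/2, -4) → (-21/2, 4); (33/2, -7) → (33/2, 7); (-15, -10) → (-15, 10); (51/2, -19) → (51/2, 19); (-6, -1) → (-6, 1)

image vertices: (-21/2, 4), (33/2, 7), (-15, 10), (51/2, 19), (-6, 1)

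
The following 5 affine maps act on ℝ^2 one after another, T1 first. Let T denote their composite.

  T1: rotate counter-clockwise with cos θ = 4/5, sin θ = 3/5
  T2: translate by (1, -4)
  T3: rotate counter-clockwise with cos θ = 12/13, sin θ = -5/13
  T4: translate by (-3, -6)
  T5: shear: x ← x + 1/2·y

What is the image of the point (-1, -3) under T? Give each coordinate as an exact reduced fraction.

T(p) = (-136/13, -172/13)

T1 rotate counter-clockwise with cos θ = 4/5, sin θ = 3/5: (-1, -3) → (1, -3)
T2 translate by (1, -4): (1, -3) → (2, -7)
T3 rotate counter-clockwise with cos θ = 12/13, sin θ = -5/13: (2, -7) → (-11/13, -94/13)
T4 translate by (-3, -6): (-11/13, -94/13) → (-50/13, -172/13)
T5 shear: x ← x + 1/2·y: (-50/13, -172/13) → (-136/13, -172/13)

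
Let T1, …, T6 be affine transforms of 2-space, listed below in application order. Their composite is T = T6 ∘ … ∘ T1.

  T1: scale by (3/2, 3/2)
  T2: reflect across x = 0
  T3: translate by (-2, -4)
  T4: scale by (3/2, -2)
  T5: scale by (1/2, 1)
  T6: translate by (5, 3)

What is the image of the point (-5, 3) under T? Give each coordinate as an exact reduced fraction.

T1 scale by (3/2, 3/2): (-5, 3) → (-15/2, 9/2)
T2 reflect across x = 0: (-15/2, 9/2) → (15/2, 9/2)
T3 translate by (-2, -4): (15/2, 9/2) → (11/2, 1/2)
T4 scale by (3/2, -2): (11/2, 1/2) → (33/4, -1)
T5 scale by (1/2, 1): (33/4, -1) → (33/8, -1)
T6 translate by (5, 3): (33/8, -1) → (73/8, 2)

T(p) = (73/8, 2)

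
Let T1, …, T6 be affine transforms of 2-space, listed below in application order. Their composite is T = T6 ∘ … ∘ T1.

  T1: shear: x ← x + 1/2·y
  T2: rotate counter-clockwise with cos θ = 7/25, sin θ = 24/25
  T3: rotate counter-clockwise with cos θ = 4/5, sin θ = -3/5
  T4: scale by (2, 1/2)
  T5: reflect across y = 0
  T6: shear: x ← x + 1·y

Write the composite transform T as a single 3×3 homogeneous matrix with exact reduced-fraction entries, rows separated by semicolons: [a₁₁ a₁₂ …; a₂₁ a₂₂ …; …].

T1 = [1 1/2 0; 0 1 0; 0 0 1]
T2·T1 = [7/25 -41/50 0; 24/25 19/25 0; 0 0 1]
T3·…·T1 = [4/5 -1/5 0; 3/5 11/10 0; 0 0 1]
T4·…·T1 = [8/5 -2/5 0; 3/10 11/20 0; 0 0 1]
T5·…·T1 = [8/5 -2/5 0; -3/10 -11/20 0; 0 0 1]
T6·…·T1 = [13/10 -19/20 0; -3/10 -11/20 0; 0 0 1]

T = [13/10 -19/20 0; -3/10 -11/20 0; 0 0 1]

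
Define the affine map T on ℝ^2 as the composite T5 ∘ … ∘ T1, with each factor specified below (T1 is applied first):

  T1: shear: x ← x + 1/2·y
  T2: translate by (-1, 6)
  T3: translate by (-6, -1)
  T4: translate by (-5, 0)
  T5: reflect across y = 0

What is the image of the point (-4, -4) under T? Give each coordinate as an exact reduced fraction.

T(p) = (-18, -1)

T1 shear: x ← x + 1/2·y: (-4, -4) → (-6, -4)
T2 translate by (-1, 6): (-6, -4) → (-7, 2)
T3 translate by (-6, -1): (-7, 2) → (-13, 1)
T4 translate by (-5, 0): (-13, 1) → (-18, 1)
T5 reflect across y = 0: (-18, 1) → (-18, -1)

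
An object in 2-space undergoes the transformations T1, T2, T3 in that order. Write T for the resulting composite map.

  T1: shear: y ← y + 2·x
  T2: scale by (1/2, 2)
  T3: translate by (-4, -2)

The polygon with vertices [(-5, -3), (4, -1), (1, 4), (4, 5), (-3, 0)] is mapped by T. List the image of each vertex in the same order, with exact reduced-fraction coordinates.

image vertices: (-13/2, -28), (-2, 12), (-7/2, 10), (-2, 24), (-11/2, -14)

T1 shear: y ← y + 2·x: (-5, -3) → (-5, -13); (4, -1) → (4, 7); (1, 4) → (1, 6); (4, 5) → (4, 13); (-3, 0) → (-3, -6)
T2 scale by (1/2, 2): (-5, -13) → (-5/2, -26); (4, 7) → (2, 14); (1, 6) → (1/2, 12); (4, 13) → (2, 26); (-3, -6) → (-3/2, -12)
T3 translate by (-4, -2): (-5/2, -26) → (-13/2, -28); (2, 14) → (-2, 12); (1/2, 12) → (-7/2, 10); (2, 26) → (-2, 24); (-3/2, -12) → (-11/2, -14)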